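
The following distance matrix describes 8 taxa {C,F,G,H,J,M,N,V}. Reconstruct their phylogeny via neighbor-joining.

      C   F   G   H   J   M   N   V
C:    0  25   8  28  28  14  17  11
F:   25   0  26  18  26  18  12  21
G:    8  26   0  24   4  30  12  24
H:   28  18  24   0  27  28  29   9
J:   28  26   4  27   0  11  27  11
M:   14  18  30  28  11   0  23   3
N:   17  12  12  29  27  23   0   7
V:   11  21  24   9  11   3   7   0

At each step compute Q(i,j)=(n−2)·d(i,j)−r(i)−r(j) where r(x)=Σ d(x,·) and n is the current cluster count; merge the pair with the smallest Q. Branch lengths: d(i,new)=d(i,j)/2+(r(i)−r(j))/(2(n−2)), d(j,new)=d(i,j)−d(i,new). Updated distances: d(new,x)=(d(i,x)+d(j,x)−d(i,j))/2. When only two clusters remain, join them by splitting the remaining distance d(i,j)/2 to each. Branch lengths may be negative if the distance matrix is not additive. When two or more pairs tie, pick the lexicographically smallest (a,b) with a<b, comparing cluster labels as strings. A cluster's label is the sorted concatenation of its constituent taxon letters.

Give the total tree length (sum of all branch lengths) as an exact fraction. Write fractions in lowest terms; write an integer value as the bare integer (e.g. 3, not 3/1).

1895/32

step 1: merge (G,J) at d=4, Q=-238; branch lengths G→3/2, J→5/2; new cluster GJ
  updated: d(C,GJ)=16, d(F,GJ)=24, d(GJ,H)=47/2, d(GJ,M)=37/2, d(GJ,N)=35/2, d(GJ,V)=31/2
step 2: merge (F,H) at d=18, Q=-327/2; branch lengths F→29/4, H→43/4; new cluster FH
  updated: d(C,FH)=35/2, d(FH,GJ)=59/4, d(FH,M)=14, d(FH,N)=23/2, d(FH,V)=6
step 3: merge (M,V) at d=3, Q=-103; branch lengths M→21/4, V→-9/4; new cluster MV
  updated: d(C,MV)=11, d(FH,MV)=17/2, d(GJ,MV)=31/2, d(MV,N)=27/2
step 4: merge (C,GJ) at d=16, Q=-309/4; branch lengths C→61/8, GJ→67/8; new cluster CGJ
  updated: d(CGJ,FH)=65/8, d(CGJ,MV)=21/4, d(CGJ,N)=37/4
step 5: merge (CGJ,MV) at d=21/4, Q=-315/8; branch lengths CGJ→47/32, MV→121/32; new cluster CGJMV
  updated: d(CGJMV,FH)=91/16, d(CGJMV,N)=35/4
step 6: merge (CGJMV,FH) at d=91/16, Q=-415/16; branch lengths CGJMV→47/32, FH→135/32; new cluster CFGHJMV
  updated: d(CFGHJMV,N)=233/32
step 7: merge (CFGHJMV,N) at d=233/32; branch lengths CFGHJMV→233/64, N→233/64; new cluster CFGHJMNV
final tree: ((((C:61/8,(G:3/2,J:5/2):67/8):47/32,(M:21/4,V:-9/4):121/32):47/32,(F:29/4,H:43/4):135/32):233/64,N:233/64)
total length: 1895/32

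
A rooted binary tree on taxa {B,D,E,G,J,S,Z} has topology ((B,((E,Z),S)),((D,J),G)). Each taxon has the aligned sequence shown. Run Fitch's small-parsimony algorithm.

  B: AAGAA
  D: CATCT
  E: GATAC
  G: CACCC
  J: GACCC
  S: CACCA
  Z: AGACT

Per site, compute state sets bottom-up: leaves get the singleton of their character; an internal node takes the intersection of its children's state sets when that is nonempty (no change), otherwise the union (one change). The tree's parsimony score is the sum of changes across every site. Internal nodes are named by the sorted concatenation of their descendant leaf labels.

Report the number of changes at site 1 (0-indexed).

1

EZ@0: {G} ∪ {A} = {A,G} (union, +1)
ESZ@0: {A,G} ∪ {C} = {A,C,G} (union, +1)
BESZ@0: {A} ∩ {A,C,G} = {A} (intersection, +0)
DJ@0: {C} ∪ {G} = {C,G} (union, +1)
DGJ@0: {C,G} ∩ {C} = {C} (intersection, +0)
BDEGJSZ@0: {A} ∪ {C} = {A,C} (union, +1)
EZ@1: {A} ∪ {G} = {A,G} (union, +1)
ESZ@1: {A,G} ∩ {A} = {A} (intersection, +0)
BESZ@1: {A} ∩ {A} = {A} (intersection, +0)
DJ@1: {A} ∩ {A} = {A} (intersection, +0)
DGJ@1: {A} ∩ {A} = {A} (intersection, +0)
BDEGJSZ@1: {A} ∩ {A} = {A} (intersection, +0)
EZ@2: {T} ∪ {A} = {A,T} (union, +1)
ESZ@2: {A,T} ∪ {C} = {A,C,T} (union, +1)
BESZ@2: {G} ∪ {A,C,T} = {A,C,G,T} (union, +1)
DJ@2: {T} ∪ {C} = {C,T} (union, +1)
DGJ@2: {C,T} ∩ {C} = {C} (intersection, +0)
BDEGJSZ@2: {A,C,G,T} ∩ {C} = {C} (intersection, +0)
EZ@3: {A} ∪ {C} = {A,C} (union, +1)
ESZ@3: {A,C} ∩ {C} = {C} (intersection, +0)
BESZ@3: {A} ∪ {C} = {A,C} (union, +1)
DJ@3: {C} ∩ {C} = {C} (intersection, +0)
DGJ@3: {C} ∩ {C} = {C} (intersection, +0)
BDEGJSZ@3: {A,C} ∩ {C} = {C} (intersection, +0)
EZ@4: {C} ∪ {T} = {C,T} (union, +1)
ESZ@4: {C,T} ∪ {A} = {A,C,T} (union, +1)
BESZ@4: {A} ∩ {A,C,T} = {A} (intersection, +0)
DJ@4: {T} ∪ {C} = {C,T} (union, +1)
DGJ@4: {C,T} ∩ {C} = {C} (intersection, +0)
BDEGJSZ@4: {A} ∪ {C} = {A,C} (union, +1)
per-site changes: [4, 1, 4, 2, 4]; total = 15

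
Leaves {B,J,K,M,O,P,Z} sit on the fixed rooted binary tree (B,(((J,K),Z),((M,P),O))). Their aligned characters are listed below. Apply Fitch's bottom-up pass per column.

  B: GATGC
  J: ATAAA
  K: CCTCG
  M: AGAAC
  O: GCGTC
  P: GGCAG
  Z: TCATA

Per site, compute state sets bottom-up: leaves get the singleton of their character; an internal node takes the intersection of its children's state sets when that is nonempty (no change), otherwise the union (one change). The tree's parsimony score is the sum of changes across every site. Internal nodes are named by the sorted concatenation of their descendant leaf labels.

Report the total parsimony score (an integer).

[col 0] JK: children J:{A}, K:{C} ∪→ {A,C}; cost 1
[col 0] JKZ: children JK:{A,C}, Z:{T} ∪→ {A,C,T}; cost 1
[col 0] MP: children M:{A}, P:{G} ∪→ {A,G}; cost 1
[col 0] MOP: children MP:{A,G}, O:{G} ∩→ {G}; cost 0
[col 0] JKMOPZ: children JKZ:{A,C,T}, MOP:{G} ∪→ {A,C,G,T}; cost 1
[col 0] BJKMOPZ: children B:{G}, JKMOPZ:{A,C,G,T} ∩→ {G}; cost 0
[col 1] JK: children J:{T}, K:{C} ∪→ {C,T}; cost 1
[col 1] JKZ: children JK:{C,T}, Z:{C} ∩→ {C}; cost 0
[col 1] MP: children M:{G}, P:{G} ∩→ {G}; cost 0
[col 1] MOP: children MP:{G}, O:{C} ∪→ {C,G}; cost 1
[col 1] JKMOPZ: children JKZ:{C}, MOP:{C,G} ∩→ {C}; cost 0
[col 1] BJKMOPZ: children B:{A}, JKMOPZ:{C} ∪→ {A,C}; cost 1
[col 2] JK: children J:{A}, K:{T} ∪→ {A,T}; cost 1
[col 2] JKZ: children JK:{A,T}, Z:{A} ∩→ {A}; cost 0
[col 2] MP: children M:{A}, P:{C} ∪→ {A,C}; cost 1
[col 2] MOP: children MP:{A,C}, O:{G} ∪→ {A,C,G}; cost 1
[col 2] JKMOPZ: children JKZ:{A}, MOP:{A,C,G} ∩→ {A}; cost 0
[col 2] BJKMOPZ: children B:{T}, JKMOPZ:{A} ∪→ {A,T}; cost 1
[col 3] JK: children J:{A}, K:{C} ∪→ {A,C}; cost 1
[col 3] JKZ: children JK:{A,C}, Z:{T} ∪→ {A,C,T}; cost 1
[col 3] MP: children M:{A}, P:{A} ∩→ {A}; cost 0
[col 3] MOP: children MP:{A}, O:{T} ∪→ {A,T}; cost 1
[col 3] JKMOPZ: children JKZ:{A,C,T}, MOP:{A,T} ∩→ {A,T}; cost 0
[col 3] BJKMOPZ: children B:{G}, JKMOPZ:{A,T} ∪→ {A,G,T}; cost 1
[col 4] JK: children J:{A}, K:{G} ∪→ {A,G}; cost 1
[col 4] JKZ: children JK:{A,G}, Z:{A} ∩→ {A}; cost 0
[col 4] MP: children M:{C}, P:{G} ∪→ {C,G}; cost 1
[col 4] MOP: children MP:{C,G}, O:{C} ∩→ {C}; cost 0
[col 4] JKMOPZ: children JKZ:{A}, MOP:{C} ∪→ {A,C}; cost 1
[col 4] BJKMOPZ: children B:{C}, JKMOPZ:{A,C} ∩→ {C}; cost 0
per-site changes: [4, 3, 4, 4, 3]; total = 18

18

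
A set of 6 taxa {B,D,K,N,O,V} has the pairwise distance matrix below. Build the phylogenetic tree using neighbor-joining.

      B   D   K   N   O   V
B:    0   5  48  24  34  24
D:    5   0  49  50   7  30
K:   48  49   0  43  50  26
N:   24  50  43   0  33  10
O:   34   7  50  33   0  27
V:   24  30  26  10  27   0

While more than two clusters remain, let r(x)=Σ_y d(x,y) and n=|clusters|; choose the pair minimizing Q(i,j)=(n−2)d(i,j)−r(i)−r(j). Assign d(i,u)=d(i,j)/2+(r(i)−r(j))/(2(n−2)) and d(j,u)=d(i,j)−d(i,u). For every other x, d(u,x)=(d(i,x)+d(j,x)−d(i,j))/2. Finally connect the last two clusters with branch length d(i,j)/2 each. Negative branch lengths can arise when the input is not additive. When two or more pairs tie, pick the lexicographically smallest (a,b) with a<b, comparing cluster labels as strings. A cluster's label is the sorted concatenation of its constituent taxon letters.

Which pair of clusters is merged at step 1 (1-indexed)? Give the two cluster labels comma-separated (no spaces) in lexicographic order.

1. join D+O (d=7, Q=-264) ⇒ DO; edges |D|=9/4, |O|=19/4
  updated: d(B,DO)=16, d(DO,K)=46, d(DO,N)=38, d(DO,V)=25
2. join B+DO (d=16, Q=-189) ⇒ BDO; edges |B|=35/6, |DO|=61/6
  updated: d(BDO,K)=39, d(BDO,N)=23, d(BDO,V)=33/2
3. join BDO+K (d=39, Q=-217/2) ⇒ BDKO; edges |BDO|=97/8, |K|=215/8
  updated: d(BDKO,N)=27/2, d(BDKO,V)=7/4
4. join BDKO+N (d=27/2, Q=-101/4) ⇒ BDKNO; edges |BDKO|=21/8, |N|=87/8
  updated: d(BDKNO,V)=-7/8
5. join BDKNO+V (d=-7/8) ⇒ BDKNOV; edges |BDKNO|=-7/16, |V|=-7/16
final tree: ((((B:35/6,(D:9/4,O:19/4):61/6):97/8,K:215/8):21/8,N:87/8):-7/16,V:-7/16)
total length: 597/8

D,O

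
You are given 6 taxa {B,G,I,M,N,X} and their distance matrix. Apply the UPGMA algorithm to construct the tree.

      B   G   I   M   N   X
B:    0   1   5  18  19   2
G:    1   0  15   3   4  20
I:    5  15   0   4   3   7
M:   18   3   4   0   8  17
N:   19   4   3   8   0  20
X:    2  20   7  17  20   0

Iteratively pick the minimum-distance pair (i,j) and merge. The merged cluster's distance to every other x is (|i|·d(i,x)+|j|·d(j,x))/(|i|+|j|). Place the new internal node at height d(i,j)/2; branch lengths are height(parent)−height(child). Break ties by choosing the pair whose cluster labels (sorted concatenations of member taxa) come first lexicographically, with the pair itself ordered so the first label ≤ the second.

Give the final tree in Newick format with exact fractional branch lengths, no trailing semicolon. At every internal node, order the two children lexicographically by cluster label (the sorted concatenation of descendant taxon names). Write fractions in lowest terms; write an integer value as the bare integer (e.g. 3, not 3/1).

iteration 1: select B,G (d=1); attach at lengths (1/2, 1/2); label the merged cluster BG
  updated: d(BG,I)=10, d(BG,M)=21/2, d(BG,N)=23/2, d(BG,X)=11
iteration 2: select I,N (d=3); attach at lengths (3/2, 3/2); label the merged cluster IN
  updated: d(BG,IN)=43/4, d(IN,M)=6, d(IN,X)=27/2
iteration 3: select IN,M (d=6); attach at lengths (3/2, 3); label the merged cluster IMN
  updated: d(BG,IMN)=32/3, d(IMN,X)=44/3
iteration 4: select BG,IMN (d=32/3); attach at lengths (29/6, 7/3); label the merged cluster BGIMN
  updated: d(BGIMN,X)=66/5
iteration 5: select BGIMN,X (d=66/5); attach at lengths (19/15, 33/5); label the merged cluster BGIMNX
final tree: (((B:1/2,G:1/2):29/6,((I:3/2,N:3/2):3/2,M:3):7/3):19/15,X:33/5)
total length: 353/15

(((B:1/2,G:1/2):29/6,((I:3/2,N:3/2):3/2,M:3):7/3):19/15,X:33/5)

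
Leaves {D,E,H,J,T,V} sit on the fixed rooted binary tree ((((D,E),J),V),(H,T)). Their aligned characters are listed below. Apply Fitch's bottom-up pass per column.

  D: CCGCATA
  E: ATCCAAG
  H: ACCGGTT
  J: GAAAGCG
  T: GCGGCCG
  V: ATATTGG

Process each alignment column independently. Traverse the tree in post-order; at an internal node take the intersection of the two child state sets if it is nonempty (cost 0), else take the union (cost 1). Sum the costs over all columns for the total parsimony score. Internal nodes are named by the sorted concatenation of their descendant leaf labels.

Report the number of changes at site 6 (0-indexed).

2

[col 0] DE: children D:{C}, E:{A} ∪→ {A,C}; cost 1
[col 0] DEJ: children DE:{A,C}, J:{G} ∪→ {A,C,G}; cost 1
[col 0] DEJV: children DEJ:{A,C,G}, V:{A} ∩→ {A}; cost 0
[col 0] HT: children H:{A}, T:{G} ∪→ {A,G}; cost 1
[col 0] DEHJTV: children DEJV:{A}, HT:{A,G} ∩→ {A}; cost 0
[col 1] DE: children D:{C}, E:{T} ∪→ {C,T}; cost 1
[col 1] DEJ: children DE:{C,T}, J:{A} ∪→ {A,C,T}; cost 1
[col 1] DEJV: children DEJ:{A,C,T}, V:{T} ∩→ {T}; cost 0
[col 1] HT: children H:{C}, T:{C} ∩→ {C}; cost 0
[col 1] DEHJTV: children DEJV:{T}, HT:{C} ∪→ {C,T}; cost 1
[col 2] DE: children D:{G}, E:{C} ∪→ {C,G}; cost 1
[col 2] DEJ: children DE:{C,G}, J:{A} ∪→ {A,C,G}; cost 1
[col 2] DEJV: children DEJ:{A,C,G}, V:{A} ∩→ {A}; cost 0
[col 2] HT: children H:{C}, T:{G} ∪→ {C,G}; cost 1
[col 2] DEHJTV: children DEJV:{A}, HT:{C,G} ∪→ {A,C,G}; cost 1
[col 3] DE: children D:{C}, E:{C} ∩→ {C}; cost 0
[col 3] DEJ: children DE:{C}, J:{A} ∪→ {A,C}; cost 1
[col 3] DEJV: children DEJ:{A,C}, V:{T} ∪→ {A,C,T}; cost 1
[col 3] HT: children H:{G}, T:{G} ∩→ {G}; cost 0
[col 3] DEHJTV: children DEJV:{A,C,T}, HT:{G} ∪→ {A,C,G,T}; cost 1
[col 4] DE: children D:{A}, E:{A} ∩→ {A}; cost 0
[col 4] DEJ: children DE:{A}, J:{G} ∪→ {A,G}; cost 1
[col 4] DEJV: children DEJ:{A,G}, V:{T} ∪→ {A,G,T}; cost 1
[col 4] HT: children H:{G}, T:{C} ∪→ {C,G}; cost 1
[col 4] DEHJTV: children DEJV:{A,G,T}, HT:{C,G} ∩→ {G}; cost 0
[col 5] DE: children D:{T}, E:{A} ∪→ {A,T}; cost 1
[col 5] DEJ: children DE:{A,T}, J:{C} ∪→ {A,C,T}; cost 1
[col 5] DEJV: children DEJ:{A,C,T}, V:{G} ∪→ {A,C,G,T}; cost 1
[col 5] HT: children H:{T}, T:{C} ∪→ {C,T}; cost 1
[col 5] DEHJTV: children DEJV:{A,C,G,T}, HT:{C,T} ∩→ {C,T}; cost 0
[col 6] DE: children D:{A}, E:{G} ∪→ {A,G}; cost 1
[col 6] DEJ: children DE:{A,G}, J:{G} ∩→ {G}; cost 0
[col 6] DEJV: children DEJ:{G}, V:{G} ∩→ {G}; cost 0
[col 6] HT: children H:{T}, T:{G} ∪→ {G,T}; cost 1
[col 6] DEHJTV: children DEJV:{G}, HT:{G,T} ∩→ {G}; cost 0
per-site changes: [3, 3, 4, 3, 3, 4, 2]; total = 22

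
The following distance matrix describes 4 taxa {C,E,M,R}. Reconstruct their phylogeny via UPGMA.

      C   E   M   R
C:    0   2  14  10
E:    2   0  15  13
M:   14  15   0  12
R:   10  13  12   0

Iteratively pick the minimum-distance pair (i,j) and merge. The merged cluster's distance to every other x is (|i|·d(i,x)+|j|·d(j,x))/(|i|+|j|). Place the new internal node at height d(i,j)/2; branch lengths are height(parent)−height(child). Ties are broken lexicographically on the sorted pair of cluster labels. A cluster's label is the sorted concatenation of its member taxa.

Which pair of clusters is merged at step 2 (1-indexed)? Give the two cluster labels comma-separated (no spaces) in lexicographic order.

1. join C+E (d=2) ⇒ CE; edges |C|=1, |E|=1
  updated: d(CE,M)=29/2, d(CE,R)=23/2
2. join CE+R (d=23/2) ⇒ CER; edges |CE|=19/4, |R|=23/4
  updated: d(CER,M)=41/3
3. join CER+M (d=41/3) ⇒ CEMR; edges |CER|=13/12, |M|=41/6
final tree: (((C:1,E:1):19/4,R:23/4):13/12,M:41/6)
total length: 245/12

CE,R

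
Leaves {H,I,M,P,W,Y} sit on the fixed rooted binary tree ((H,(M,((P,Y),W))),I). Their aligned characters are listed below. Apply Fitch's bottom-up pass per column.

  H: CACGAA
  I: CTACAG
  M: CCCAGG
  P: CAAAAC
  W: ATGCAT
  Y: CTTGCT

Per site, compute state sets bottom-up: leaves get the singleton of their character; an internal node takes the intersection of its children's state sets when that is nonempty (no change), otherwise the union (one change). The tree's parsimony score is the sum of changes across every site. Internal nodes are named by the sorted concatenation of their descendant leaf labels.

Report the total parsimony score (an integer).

17

PY@0: {C} ∩ {C} = {C} (intersection, +0)
PWY@0: {C} ∪ {A} = {A,C} (union, +1)
MPWY@0: {C} ∩ {A,C} = {C} (intersection, +0)
HMPWY@0: {C} ∩ {C} = {C} (intersection, +0)
HIMPWY@0: {C} ∩ {C} = {C} (intersection, +0)
PY@1: {A} ∪ {T} = {A,T} (union, +1)
PWY@1: {A,T} ∩ {T} = {T} (intersection, +0)
MPWY@1: {C} ∪ {T} = {C,T} (union, +1)
HMPWY@1: {A} ∪ {C,T} = {A,C,T} (union, +1)
HIMPWY@1: {A,C,T} ∩ {T} = {T} (intersection, +0)
PY@2: {A} ∪ {T} = {A,T} (union, +1)
PWY@2: {A,T} ∪ {G} = {A,G,T} (union, +1)
MPWY@2: {C} ∪ {A,G,T} = {A,C,G,T} (union, +1)
HMPWY@2: {C} ∩ {A,C,G,T} = {C} (intersection, +0)
HIMPWY@2: {C} ∪ {A} = {A,C} (union, +1)
PY@3: {A} ∪ {G} = {A,G} (union, +1)
PWY@3: {A,G} ∪ {C} = {A,C,G} (union, +1)
MPWY@3: {A} ∩ {A,C,G} = {A} (intersection, +0)
HMPWY@3: {G} ∪ {A} = {A,G} (union, +1)
HIMPWY@3: {A,G} ∪ {C} = {A,C,G} (union, +1)
PY@4: {A} ∪ {C} = {A,C} (union, +1)
PWY@4: {A,C} ∩ {A} = {A} (intersection, +0)
MPWY@4: {G} ∪ {A} = {A,G} (union, +1)
HMPWY@4: {A} ∩ {A,G} = {A} (intersection, +0)
HIMPWY@4: {A} ∩ {A} = {A} (intersection, +0)
PY@5: {C} ∪ {T} = {C,T} (union, +1)
PWY@5: {C,T} ∩ {T} = {T} (intersection, +0)
MPWY@5: {G} ∪ {T} = {G,T} (union, +1)
HMPWY@5: {A} ∪ {G,T} = {A,G,T} (union, +1)
HIMPWY@5: {A,G,T} ∩ {G} = {G} (intersection, +0)
per-site changes: [1, 3, 4, 4, 2, 3]; total = 17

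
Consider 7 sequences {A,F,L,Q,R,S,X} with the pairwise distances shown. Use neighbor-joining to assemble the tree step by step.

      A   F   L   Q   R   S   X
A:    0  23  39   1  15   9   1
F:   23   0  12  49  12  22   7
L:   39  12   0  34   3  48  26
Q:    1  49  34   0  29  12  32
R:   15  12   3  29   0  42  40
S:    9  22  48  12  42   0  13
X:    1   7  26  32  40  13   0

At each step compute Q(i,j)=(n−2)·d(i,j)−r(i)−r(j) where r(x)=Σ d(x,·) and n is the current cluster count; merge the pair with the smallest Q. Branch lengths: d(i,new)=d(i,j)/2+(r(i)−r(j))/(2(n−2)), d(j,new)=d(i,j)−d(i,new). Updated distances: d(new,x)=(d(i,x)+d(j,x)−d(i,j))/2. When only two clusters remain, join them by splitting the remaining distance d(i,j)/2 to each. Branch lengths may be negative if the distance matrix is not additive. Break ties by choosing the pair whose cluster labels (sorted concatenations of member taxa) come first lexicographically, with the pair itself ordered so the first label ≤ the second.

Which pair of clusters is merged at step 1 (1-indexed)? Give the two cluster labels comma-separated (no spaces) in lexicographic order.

step 1: merge (L,R) at d=3, Q=-288; branch lengths L→18/5, R→-3/5; new cluster LR
  updated: d(A,LR)=51/2, d(F,LR)=21/2, d(LR,Q)=30, d(LR,S)=87/2, d(LR,X)=63/2
step 2: merge (F,LR) at d=21/2, Q=-421/2; branch lengths F→25/16, LR→143/16; new cluster FLR
  updated: d(A,FLR)=19, d(FLR,Q)=137/4, d(FLR,S)=55/2, d(FLR,X)=14
step 3: merge (FLR,X) at d=14, Q=-451/4; branch lengths FLR→307/24, X→29/24; new cluster FLRX
  updated: d(A,FLRX)=3, d(FLRX,Q)=209/8, d(FLRX,S)=53/4
step 4: merge (A,Q) at d=1, Q=-401/8; branch lengths A→-193/32, Q→225/32; new cluster AQ
  updated: d(AQ,FLRX)=225/16, d(AQ,S)=10
step 5: merge (AQ,FLRX) at d=225/16, Q=-597/16; branch lengths AQ→173/32, FLRX→277/32; new cluster AFLQRX
  updated: d(AFLQRX,S)=147/32
step 6: merge (AFLQRX,S) at d=147/32; branch lengths AFLQRX→147/64, S→147/64; new cluster AFLQRSX
final tree: (((A:-193/32,Q:225/32):173/32,((F:25/16,(L:18/5,R:-3/5):143/16):307/24,X:29/24):277/32):147/64,S:147/64)
total length: 1509/32

L,R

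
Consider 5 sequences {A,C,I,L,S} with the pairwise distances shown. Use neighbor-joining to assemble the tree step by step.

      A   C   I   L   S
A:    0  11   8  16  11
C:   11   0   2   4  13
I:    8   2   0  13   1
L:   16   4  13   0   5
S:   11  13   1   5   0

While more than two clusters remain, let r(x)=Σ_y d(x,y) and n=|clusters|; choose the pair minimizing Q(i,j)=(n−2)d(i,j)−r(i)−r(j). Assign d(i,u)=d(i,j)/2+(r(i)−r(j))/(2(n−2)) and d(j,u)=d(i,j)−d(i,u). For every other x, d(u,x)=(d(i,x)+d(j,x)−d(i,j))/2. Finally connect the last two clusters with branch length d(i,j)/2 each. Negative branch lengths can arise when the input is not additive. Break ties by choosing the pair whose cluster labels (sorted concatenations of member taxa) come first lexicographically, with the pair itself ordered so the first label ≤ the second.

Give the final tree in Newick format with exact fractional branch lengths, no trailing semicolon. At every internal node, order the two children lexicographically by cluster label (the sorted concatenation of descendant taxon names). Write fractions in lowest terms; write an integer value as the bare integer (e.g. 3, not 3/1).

step 1: merge (C,L) at d=4, Q=-56; branch lengths C→2/3, L→10/3; new cluster CL
  updated: d(A,CL)=23/2, d(CL,I)=11/2, d(CL,S)=7
step 2: merge (A,CL) at d=23/2, Q=-63/2; branch lengths A→59/8, CL→33/8; new cluster ACL
  updated: d(ACL,I)=1, d(ACL,S)=13/4
step 3: merge (ACL,I) at d=1, Q=-21/4; branch lengths ACL→13/8, I→-5/8; new cluster ACIL
  updated: d(ACIL,S)=13/8
step 4: merge (ACIL,S) at d=13/8; branch lengths ACIL→13/16, S→13/16; new cluster ACILS
final tree: (((A:59/8,(C:2/3,L:10/3):33/8):13/8,I:-5/8):13/16,S:13/16)
total length: 145/8

(((A:59/8,(C:2/3,L:10/3):33/8):13/8,I:-5/8):13/16,S:13/16)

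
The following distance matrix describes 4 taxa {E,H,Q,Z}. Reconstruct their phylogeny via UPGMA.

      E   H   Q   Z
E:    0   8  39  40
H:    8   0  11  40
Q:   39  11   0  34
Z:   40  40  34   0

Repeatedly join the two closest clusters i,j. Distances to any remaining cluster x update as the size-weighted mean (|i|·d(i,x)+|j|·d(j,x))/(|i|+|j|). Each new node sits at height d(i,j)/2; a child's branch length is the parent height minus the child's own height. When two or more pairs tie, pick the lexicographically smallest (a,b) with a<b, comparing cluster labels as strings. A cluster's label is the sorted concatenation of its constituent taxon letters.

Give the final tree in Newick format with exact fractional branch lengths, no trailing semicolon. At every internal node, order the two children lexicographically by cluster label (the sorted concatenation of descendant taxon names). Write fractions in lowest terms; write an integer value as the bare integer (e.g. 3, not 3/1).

(((E:4,H:4):17/2,Q:25/2):13/2,Z:19)

step 1: merge (E,H) at d=8; branch lengths E→4, H→4; new cluster EH
  updated: d(EH,Q)=25, d(EH,Z)=40
step 2: merge (EH,Q) at d=25; branch lengths EH→17/2, Q→25/2; new cluster EHQ
  updated: d(EHQ,Z)=38
step 3: merge (EHQ,Z) at d=38; branch lengths EHQ→13/2, Z→19; new cluster EHQZ
final tree: (((E:4,H:4):17/2,Q:25/2):13/2,Z:19)
total length: 109/2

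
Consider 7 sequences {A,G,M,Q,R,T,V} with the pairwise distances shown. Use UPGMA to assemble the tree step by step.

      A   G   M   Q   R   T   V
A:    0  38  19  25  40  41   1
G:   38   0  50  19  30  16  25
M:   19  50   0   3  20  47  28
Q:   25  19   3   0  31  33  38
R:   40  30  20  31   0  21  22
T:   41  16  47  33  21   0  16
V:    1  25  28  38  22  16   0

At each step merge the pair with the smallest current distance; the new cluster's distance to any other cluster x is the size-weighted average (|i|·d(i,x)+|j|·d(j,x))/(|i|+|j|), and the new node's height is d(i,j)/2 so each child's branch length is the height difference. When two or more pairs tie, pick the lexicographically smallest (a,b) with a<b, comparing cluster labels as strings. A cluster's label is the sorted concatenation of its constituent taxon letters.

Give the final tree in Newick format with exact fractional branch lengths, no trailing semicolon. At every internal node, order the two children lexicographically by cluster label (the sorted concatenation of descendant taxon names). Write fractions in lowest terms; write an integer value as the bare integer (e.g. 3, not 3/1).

iteration 1: select A,V (d=1); attach at lengths (1/2, 1/2); label the merged cluster AV
  updated: d(AV,G)=63/2, d(AV,M)=47/2, d(AV,Q)=63/2, d(AV,R)=31, d(AV,T)=57/2
iteration 2: select M,Q (d=3); attach at lengths (3/2, 3/2); label the merged cluster MQ
  updated: d(AV,MQ)=55/2, d(G,MQ)=69/2, d(MQ,R)=51/2, d(MQ,T)=40
iteration 3: select G,T (d=16); attach at lengths (8, 8); label the merged cluster GT
  updated: d(AV,GT)=30, d(GT,MQ)=149/4, d(GT,R)=51/2
iteration 4: select GT,R (d=51/2); attach at lengths (19/4, 51/4); label the merged cluster GRT
  updated: d(AV,GRT)=91/3, d(GRT,MQ)=100/3
iteration 5: select AV,MQ (d=55/2); attach at lengths (53/4, 49/4); label the merged cluster AMQV
  updated: d(AMQV,GRT)=191/6
iteration 6: select AMQV,GRT (d=191/6); attach at lengths (13/6, 19/6); label the merged cluster AGMQRTV
final tree: (((A:1/2,V:1/2):53/4,(M:3/2,Q:3/2):49/4):13/6,((G:8,T:8):19/4,R:51/4):19/6)
total length: 205/3

(((A:1/2,V:1/2):53/4,(M:3/2,Q:3/2):49/4):13/6,((G:8,T:8):19/4,R:51/4):19/6)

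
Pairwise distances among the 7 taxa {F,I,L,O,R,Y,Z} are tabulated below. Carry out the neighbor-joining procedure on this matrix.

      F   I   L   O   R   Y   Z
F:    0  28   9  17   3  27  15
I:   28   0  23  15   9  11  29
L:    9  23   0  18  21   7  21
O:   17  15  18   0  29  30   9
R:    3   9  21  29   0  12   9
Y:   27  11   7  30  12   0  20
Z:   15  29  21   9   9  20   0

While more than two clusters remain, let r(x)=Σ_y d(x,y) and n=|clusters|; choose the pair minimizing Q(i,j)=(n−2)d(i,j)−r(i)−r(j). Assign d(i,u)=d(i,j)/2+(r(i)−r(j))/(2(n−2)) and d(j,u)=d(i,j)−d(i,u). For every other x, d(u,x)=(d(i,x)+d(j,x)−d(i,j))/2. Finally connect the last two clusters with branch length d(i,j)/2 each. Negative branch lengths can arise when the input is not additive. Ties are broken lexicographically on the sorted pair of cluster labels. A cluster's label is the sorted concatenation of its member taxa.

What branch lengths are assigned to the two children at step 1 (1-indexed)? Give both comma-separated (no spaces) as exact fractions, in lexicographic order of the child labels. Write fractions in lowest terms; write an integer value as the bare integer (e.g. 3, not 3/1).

6,3

step 1: merge (O,Z) at d=9, Q=-176; branch lengths O→6, Z→3; new cluster OZ
  updated: d(F,OZ)=23/2, d(I,OZ)=35/2, d(L,OZ)=15, d(OZ,R)=29/2, d(OZ,Y)=41/2
step 2: merge (F,R) at d=3, Q=-126; branch lengths F→31/8, R→-7/8; new cluster FR
  updated: d(FR,I)=17, d(FR,L)=27/2, d(FR,OZ)=23/2, d(FR,Y)=18
step 3: merge (L,Y) at d=7, Q=-94; branch lengths L→23/6, Y→19/6; new cluster LY
  updated: d(FR,LY)=49/4, d(I,LY)=27/2, d(LY,OZ)=57/4
step 4: merge (FR,OZ) at d=23/2, Q=-61; branch lengths FR→41/8, OZ→51/8; new cluster FORZ
  updated: d(FORZ,I)=23/2, d(FORZ,LY)=15/2
step 5: merge (FORZ,I) at d=23/2, Q=-65/2; branch lengths FORZ→11/4, I→35/4; new cluster FIORZ
  updated: d(FIORZ,LY)=19/4
step 6: merge (FIORZ,LY) at d=19/4; branch lengths FIORZ→19/8, LY→19/8; new cluster FILORYZ
final tree: ((((F:31/8,R:-7/8):41/8,(O:6,Z:3):51/8):11/4,I:35/4):19/8,(L:23/6,Y:19/6):19/8)
total length: 187/4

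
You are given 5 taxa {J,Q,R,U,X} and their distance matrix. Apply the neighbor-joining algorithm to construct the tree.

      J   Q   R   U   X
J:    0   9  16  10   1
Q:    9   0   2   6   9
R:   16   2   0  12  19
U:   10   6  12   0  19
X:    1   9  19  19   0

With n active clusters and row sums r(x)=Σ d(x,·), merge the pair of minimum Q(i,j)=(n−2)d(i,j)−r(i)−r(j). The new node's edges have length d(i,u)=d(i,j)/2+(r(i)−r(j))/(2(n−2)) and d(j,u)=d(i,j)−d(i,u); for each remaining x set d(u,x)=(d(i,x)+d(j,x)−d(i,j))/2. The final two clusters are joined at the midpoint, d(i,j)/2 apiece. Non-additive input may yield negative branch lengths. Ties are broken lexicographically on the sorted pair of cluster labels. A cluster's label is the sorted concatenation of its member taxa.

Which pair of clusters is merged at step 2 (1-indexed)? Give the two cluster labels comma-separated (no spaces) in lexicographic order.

JX,U

step 1: merge (J,X) at d=1, Q=-81; branch lengths J→-3/2, X→5/2; new cluster JX
  updated: d(JX,Q)=17/2, d(JX,R)=17, d(JX,U)=14
step 2: merge (JX,U) at d=14, Q=-87/2; branch lengths JX→71/8, U→41/8; new cluster JUX
  updated: d(JUX,Q)=1/4, d(JUX,R)=15/2
step 3: merge (JUX,Q) at d=1/4, Q=-39/4; branch lengths JUX→23/8, Q→-21/8; new cluster JQUX
  updated: d(JQUX,R)=37/8
step 4: merge (JQUX,R) at d=37/8; branch lengths JQUX→37/16, R→37/16; new cluster JQRUX
final tree: ((((J:-3/2,X:5/2):71/8,U:41/8):23/8,Q:-21/8):37/16,R:37/16)
total length: 159/8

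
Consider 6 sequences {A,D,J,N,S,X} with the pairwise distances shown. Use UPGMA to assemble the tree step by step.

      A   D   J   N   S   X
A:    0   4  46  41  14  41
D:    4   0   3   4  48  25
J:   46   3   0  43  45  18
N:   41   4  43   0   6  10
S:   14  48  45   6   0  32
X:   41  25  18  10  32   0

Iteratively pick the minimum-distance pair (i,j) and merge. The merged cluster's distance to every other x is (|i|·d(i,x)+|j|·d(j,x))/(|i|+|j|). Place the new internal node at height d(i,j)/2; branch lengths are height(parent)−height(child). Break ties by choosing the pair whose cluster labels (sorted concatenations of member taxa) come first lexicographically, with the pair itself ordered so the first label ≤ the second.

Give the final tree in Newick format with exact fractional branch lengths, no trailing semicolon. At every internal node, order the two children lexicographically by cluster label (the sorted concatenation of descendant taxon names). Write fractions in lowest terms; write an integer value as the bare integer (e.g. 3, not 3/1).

step 1: merge (D,J) at d=3; branch lengths D→3/2, J→3/2; new cluster DJ
  updated: d(A,DJ)=25, d(DJ,N)=47/2, d(DJ,S)=93/2, d(DJ,X)=43/2
step 2: merge (N,S) at d=6; branch lengths N→3, S→3; new cluster NS
  updated: d(A,NS)=55/2, d(DJ,NS)=35, d(NS,X)=21
step 3: merge (NS,X) at d=21; branch lengths NS→15/2, X→21/2; new cluster NSX
  updated: d(A,NSX)=32, d(DJ,NSX)=61/2
step 4: merge (A,DJ) at d=25; branch lengths A→25/2, DJ→11; new cluster ADJ
  updated: d(ADJ,NSX)=31
step 5: merge (ADJ,NSX) at d=31; branch lengths ADJ→3, NSX→5; new cluster ADJNSX
final tree: ((A:25/2,(D:3/2,J:3/2):11):3,((N:3,S:3):15/2,X:21/2):5)
total length: 117/2

((A:25/2,(D:3/2,J:3/2):11):3,((N:3,S:3):15/2,X:21/2):5)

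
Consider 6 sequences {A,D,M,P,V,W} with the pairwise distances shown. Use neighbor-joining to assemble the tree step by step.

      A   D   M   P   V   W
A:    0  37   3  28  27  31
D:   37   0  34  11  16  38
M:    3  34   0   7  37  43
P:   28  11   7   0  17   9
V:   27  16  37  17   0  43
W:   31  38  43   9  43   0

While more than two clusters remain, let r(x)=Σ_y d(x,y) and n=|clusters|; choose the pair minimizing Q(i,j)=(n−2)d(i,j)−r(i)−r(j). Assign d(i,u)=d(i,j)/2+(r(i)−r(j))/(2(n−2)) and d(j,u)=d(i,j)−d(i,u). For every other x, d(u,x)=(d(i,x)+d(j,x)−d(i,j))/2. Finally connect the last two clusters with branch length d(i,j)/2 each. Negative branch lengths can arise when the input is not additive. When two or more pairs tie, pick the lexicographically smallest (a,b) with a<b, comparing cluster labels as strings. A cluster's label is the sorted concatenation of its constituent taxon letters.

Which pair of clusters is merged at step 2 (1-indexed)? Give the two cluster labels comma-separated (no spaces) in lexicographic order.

iteration 1: select A,M (d=3, Q=-238); attach at lengths (7/4, 5/4); label the merged cluster AM
  updated: d(AM,D)=34, d(AM,P)=16, d(AM,V)=61/2, d(AM,W)=71/2
iteration 2: select D,V (d=16, Q=-315/2); attach at lengths (27/4, 37/4); label the merged cluster DV
  updated: d(AM,DV)=97/4, d(DV,P)=6, d(DV,W)=65/2
iteration 3: select AM,DV (d=97/4, Q=-90); attach at lengths (123/8, 71/8); label the merged cluster ADMV
  updated: d(ADMV,P)=-9/8, d(ADMV,W)=175/8
iteration 4: select ADMV,P (d=-9/8, Q=-119/4); attach at lengths (47/8, -7); label the merged cluster ADMPV
  updated: d(ADMPV,W)=16
iteration 5: select ADMPV,W (d=16); attach at lengths (8, 8); label the merged cluster ADMPVW
final tree: ((((A:7/4,M:5/4):123/8,(D:27/4,V:37/4):71/8):47/8,P:-7):8,W:8)
total length: 465/8

D,V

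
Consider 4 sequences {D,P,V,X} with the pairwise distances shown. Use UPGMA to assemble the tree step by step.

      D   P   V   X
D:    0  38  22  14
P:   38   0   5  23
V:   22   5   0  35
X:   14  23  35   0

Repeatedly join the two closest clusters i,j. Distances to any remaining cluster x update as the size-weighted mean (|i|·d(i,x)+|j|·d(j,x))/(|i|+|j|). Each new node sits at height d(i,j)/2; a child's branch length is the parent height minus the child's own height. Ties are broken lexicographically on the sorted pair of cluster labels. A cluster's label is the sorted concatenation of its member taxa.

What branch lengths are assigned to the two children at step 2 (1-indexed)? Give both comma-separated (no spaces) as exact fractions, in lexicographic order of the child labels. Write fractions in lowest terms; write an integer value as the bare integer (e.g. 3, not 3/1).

7,7

1. join P+V (d=5) ⇒ PV; edges |P|=5/2, |V|=5/2
  updated: d(D,PV)=30, d(PV,X)=29
2. join D+X (d=14) ⇒ DX; edges |D|=7, |X|=7
  updated: d(DX,PV)=59/2
3. join DX+PV (d=59/2) ⇒ DPVX; edges |DX|=31/4, |PV|=49/4
final tree: ((D:7,X:7):31/4,(P:5/2,V:5/2):49/4)
total length: 39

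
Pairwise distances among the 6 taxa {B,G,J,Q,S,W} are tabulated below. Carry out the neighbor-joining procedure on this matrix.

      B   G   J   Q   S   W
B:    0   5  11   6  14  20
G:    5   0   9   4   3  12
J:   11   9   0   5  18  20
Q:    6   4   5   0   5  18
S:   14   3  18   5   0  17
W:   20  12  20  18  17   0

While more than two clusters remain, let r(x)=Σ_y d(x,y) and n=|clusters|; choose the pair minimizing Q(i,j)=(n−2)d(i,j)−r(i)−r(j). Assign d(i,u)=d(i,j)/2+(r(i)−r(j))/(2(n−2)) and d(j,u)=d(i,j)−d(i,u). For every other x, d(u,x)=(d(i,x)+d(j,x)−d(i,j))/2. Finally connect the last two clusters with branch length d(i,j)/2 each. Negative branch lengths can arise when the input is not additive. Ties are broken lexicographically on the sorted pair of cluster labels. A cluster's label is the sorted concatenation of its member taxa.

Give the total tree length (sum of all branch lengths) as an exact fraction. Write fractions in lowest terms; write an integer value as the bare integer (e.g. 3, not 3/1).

1. join J+Q (d=5, Q=-81) ⇒ JQ; edges |J|=45/8, |Q|=-5/8
  updated: d(B,JQ)=6, d(G,JQ)=4, d(JQ,S)=9, d(JQ,W)=33/2
2. join B+JQ (d=6, Q=-125/2) ⇒ BJQ; edges |B|=55/12, |JQ|=17/12
  updated: d(BJQ,G)=3/2, d(BJQ,S)=17/2, d(BJQ,W)=61/4
3. join BJQ+W (d=61/4, Q=-39) ⇒ BJQW; edges |BJQ|=23/8, |W|=99/8
  updated: d(BJQW,G)=-7/8, d(BJQW,S)=41/8
4. join BJQW+G (d=-7/8, Q=-29/4) ⇒ BGJQW; edges |BJQW|=5/8, |G|=-3/2
  updated: d(BGJQW,S)=9/2
5. join BGJQW+S (d=9/2) ⇒ BGJQSW; edges |BGJQW|=9/4, |S|=9/4
final tree: ((((B:55/12,(J:45/8,Q:-5/8):17/12):23/8,W:99/8):5/8,G:-3/2):9/4,S:9/4)
total length: 239/8

239/8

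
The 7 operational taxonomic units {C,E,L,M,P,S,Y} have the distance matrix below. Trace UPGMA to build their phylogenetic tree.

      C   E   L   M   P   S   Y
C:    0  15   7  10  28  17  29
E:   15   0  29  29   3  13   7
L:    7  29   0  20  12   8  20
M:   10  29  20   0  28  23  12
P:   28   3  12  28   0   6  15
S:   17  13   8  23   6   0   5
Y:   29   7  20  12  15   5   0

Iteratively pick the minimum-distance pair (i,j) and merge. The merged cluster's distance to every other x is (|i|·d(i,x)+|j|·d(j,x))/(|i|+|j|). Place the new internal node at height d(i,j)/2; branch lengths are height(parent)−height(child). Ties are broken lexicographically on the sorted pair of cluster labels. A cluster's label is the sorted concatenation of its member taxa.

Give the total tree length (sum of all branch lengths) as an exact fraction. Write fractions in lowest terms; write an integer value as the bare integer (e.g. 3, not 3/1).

983/24

1. join E+P (d=3) ⇒ EP; edges |E|=3/2, |P|=3/2
  updated: d(C,EP)=43/2, d(EP,L)=41/2, d(EP,M)=57/2, d(EP,S)=19/2, d(EP,Y)=11
2. join S+Y (d=5) ⇒ SY; edges |S|=5/2, |Y|=5/2
  updated: d(C,SY)=23, d(EP,SY)=41/4, d(L,SY)=14, d(M,SY)=35/2
3. join C+L (d=7) ⇒ CL; edges |C|=7/2, |L|=7/2
  updated: d(CL,EP)=21, d(CL,M)=15, d(CL,SY)=37/2
4. join EP+SY (d=41/4) ⇒ EPSY; edges |EP|=29/8, |SY|=21/8
  updated: d(CL,EPSY)=79/4, d(EPSY,M)=23
5. join CL+M (d=15) ⇒ CLM; edges |CL|=4, |M|=15/2
  updated: d(CLM,EPSY)=125/6
6. join CLM+EPSY (d=125/6) ⇒ CELMPSY; edges |CLM|=35/12, |EPSY|=127/24
final tree: (((C:7/2,L:7/2):4,M:15/2):35/12,((E:3/2,P:3/2):29/8,(S:5/2,Y:5/2):21/8):127/24)
total length: 983/24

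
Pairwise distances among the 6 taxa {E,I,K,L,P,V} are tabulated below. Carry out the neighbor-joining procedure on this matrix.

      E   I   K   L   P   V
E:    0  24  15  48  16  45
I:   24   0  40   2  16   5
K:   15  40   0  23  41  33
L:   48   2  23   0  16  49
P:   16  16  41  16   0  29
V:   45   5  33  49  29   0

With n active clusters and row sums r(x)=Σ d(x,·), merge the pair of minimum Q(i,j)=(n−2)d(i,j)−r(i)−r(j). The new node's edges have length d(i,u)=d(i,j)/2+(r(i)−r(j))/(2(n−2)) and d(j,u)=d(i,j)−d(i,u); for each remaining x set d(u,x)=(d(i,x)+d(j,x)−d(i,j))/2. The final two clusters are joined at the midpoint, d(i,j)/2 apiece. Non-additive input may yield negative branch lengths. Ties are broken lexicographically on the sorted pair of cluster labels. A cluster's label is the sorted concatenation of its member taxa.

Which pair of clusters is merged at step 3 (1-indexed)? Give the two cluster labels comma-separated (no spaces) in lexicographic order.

iteration 1: select E,K (d=15, Q=-240); attach at lengths (7, 8); label the merged cluster EK
  updated: d(EK,I)=49/2, d(EK,L)=28, d(EK,P)=21, d(EK,V)=63/2
iteration 2: select I,V (d=5, Q=-147); attach at lengths (-26/3, 41/3); label the merged cluster IV
  updated: d(EK,IV)=51/2, d(IV,L)=23, d(IV,P)=20
iteration 3: select EK,IV (d=51/2, Q=-92); attach at lengths (57/4, 45/4); label the merged cluster EIKV
  updated: d(EIKV,L)=51/4, d(EIKV,P)=31/4
iteration 4: select EIKV,L (d=51/4, Q=-73/2); attach at lengths (9/4, 21/2); label the merged cluster EIKLV
  updated: d(EIKLV,P)=11/2
iteration 5: select EIKLV,P (d=11/2); attach at lengths (11/4, 11/4); label the merged cluster EIKLPV
final tree: ((((E:7,K:8):57/4,(I:-26/3,V:41/3):45/4):9/4,L:21/2):11/4,P:11/4)
total length: 255/4

EK,IV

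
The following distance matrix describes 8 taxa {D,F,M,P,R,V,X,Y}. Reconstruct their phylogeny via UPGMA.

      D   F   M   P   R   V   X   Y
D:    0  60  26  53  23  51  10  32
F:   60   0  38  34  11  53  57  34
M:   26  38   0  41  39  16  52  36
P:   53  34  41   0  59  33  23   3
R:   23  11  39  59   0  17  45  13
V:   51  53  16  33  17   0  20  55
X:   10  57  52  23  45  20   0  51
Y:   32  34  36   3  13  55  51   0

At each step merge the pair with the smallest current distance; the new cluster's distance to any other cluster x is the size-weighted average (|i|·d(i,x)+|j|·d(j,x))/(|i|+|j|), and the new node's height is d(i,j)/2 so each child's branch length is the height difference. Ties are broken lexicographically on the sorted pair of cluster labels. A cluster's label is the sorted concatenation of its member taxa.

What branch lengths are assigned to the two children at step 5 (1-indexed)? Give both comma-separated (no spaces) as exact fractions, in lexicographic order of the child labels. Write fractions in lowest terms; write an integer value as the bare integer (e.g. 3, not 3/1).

iteration 1: select P,Y (d=3); attach at lengths (3/2, 3/2); label the merged cluster PY
  updated: d(D,PY)=85/2, d(F,PY)=34, d(M,PY)=77/2, d(PY,R)=36, d(PY,V)=44, d(PY,X)=37
iteration 2: select D,X (d=10); attach at lengths (5, 5); label the merged cluster DX
  updated: d(DX,F)=117/2, d(DX,M)=39, d(DX,PY)=159/4, d(DX,R)=34, d(DX,V)=71/2
iteration 3: select F,R (d=11); attach at lengths (11/2, 11/2); label the merged cluster FR
  updated: d(DX,FR)=185/4, d(FR,M)=77/2, d(FR,PY)=35, d(FR,V)=35
iteration 4: select M,V (d=16); attach at lengths (8, 8); label the merged cluster MV
  updated: d(DX,MV)=149/4, d(FR,MV)=147/4, d(MV,PY)=165/4
iteration 5: select FR,PY (d=35); attach at lengths (12, 16); label the merged cluster FPRY
  updated: d(DX,FPRY)=43, d(FPRY,MV)=39
iteration 6: select DX,MV (d=149/4); attach at lengths (109/8, 85/8); label the merged cluster DMVX
  updated: d(DMVX,FPRY)=41
iteration 7: select DMVX,FPRY (d=41); attach at lengths (15/8, 3); label the merged cluster DFMPRVXY
final tree: (((D:5,X:5):109/8,(M:8,V:8):85/8):15/8,((F:11/2,R:11/2):12,(P:3/2,Y:3/2):16):3)
total length: 777/8

12,16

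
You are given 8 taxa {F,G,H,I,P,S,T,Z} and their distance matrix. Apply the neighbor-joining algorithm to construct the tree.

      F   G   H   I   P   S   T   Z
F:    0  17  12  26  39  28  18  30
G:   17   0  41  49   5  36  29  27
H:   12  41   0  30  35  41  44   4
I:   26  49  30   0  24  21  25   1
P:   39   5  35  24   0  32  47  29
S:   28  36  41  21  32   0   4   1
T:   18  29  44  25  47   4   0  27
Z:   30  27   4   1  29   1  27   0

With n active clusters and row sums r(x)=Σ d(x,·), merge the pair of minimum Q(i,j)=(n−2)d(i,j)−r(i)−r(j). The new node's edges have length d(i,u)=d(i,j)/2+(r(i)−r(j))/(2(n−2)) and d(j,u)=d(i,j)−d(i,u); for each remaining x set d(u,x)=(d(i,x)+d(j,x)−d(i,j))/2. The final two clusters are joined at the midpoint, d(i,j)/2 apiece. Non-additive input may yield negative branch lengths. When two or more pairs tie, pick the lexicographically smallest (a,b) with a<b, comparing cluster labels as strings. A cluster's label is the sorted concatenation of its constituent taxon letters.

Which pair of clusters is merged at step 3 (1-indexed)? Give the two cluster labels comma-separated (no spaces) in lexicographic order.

F,H

step 1: merge (G,P) at d=5, Q=-385; branch lengths G→23/12, P→37/12; new cluster GP
  updated: d(F,GP)=51/2, d(GP,H)=71/2, d(GP,I)=34, d(GP,S)=63/2, d(GP,T)=71/2, d(GP,Z)=51/2
step 2: merge (S,T) at d=4, Q=-260; branch lengths S→-7/10, T→47/10; new cluster ST
  updated: d(F,ST)=21, d(GP,ST)=63/2, d(H,ST)=81/2, d(I,ST)=21, d(ST,Z)=12
step 3: merge (F,H) at d=12, Q=-377/2; branch lengths F→81/16, H→111/16; new cluster FH
  updated: d(FH,GP)=49/2, d(FH,I)=22, d(FH,ST)=99/4, d(FH,Z)=11
step 4: merge (I,Z) at d=1, Q=-249/2; branch lengths I→21/4, Z→-17/4; new cluster IZ
  updated: d(FH,IZ)=16, d(GP,IZ)=117/4, d(IZ,ST)=16
step 5: merge (FH,GP) at d=49/2, Q=-203/2; branch lengths FH→29/4, GP→69/4; new cluster FGHP
  updated: d(FGHP,IZ)=83/8, d(FGHP,ST)=127/8
step 6: merge (FGHP,IZ) at d=83/8, Q=-169/4; branch lengths FGHP→41/8, IZ→21/4; new cluster FGHIPZ
  updated: d(FGHIPZ,ST)=43/4
step 7: merge (FGHIPZ,ST) at d=43/4; branch lengths FGHIPZ→43/8, ST→43/8; new cluster FGHIPSTZ
final tree: ((((F:81/16,H:111/16):29/4,(G:23/12,P:37/12):69/4):41/8,(I:21/4,Z:-17/4):21/4):43/8,(S:-7/10,T:47/10):43/8)
total length: 541/8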